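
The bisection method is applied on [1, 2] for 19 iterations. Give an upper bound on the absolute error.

Bisection error bound: |error| ≤ (b-a)/2^n
|error| ≤ (2 - 1)/2^19 = 1/2^19
|error| ≤ 0.0000019073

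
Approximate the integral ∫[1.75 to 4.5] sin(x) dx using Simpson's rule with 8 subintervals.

f(x) = sin(x)
a = 1.75, b = 4.5, n = 8
h = (b - a)/n = 0.343750

Simpson's rule: (h/3)[f(x₀) + 4f(x₁) + 2f(x₂) + ... + f(xₙ)]

x_0 = 1.7500, f(x_0) = 0.983986, coefficient = 1
x_1 = 2.0938, f(x_1) = 0.866348, coefficient = 4
x_2 = 2.4375, f(x_2) = 0.647343, coefficient = 2
x_3 = 2.7812, f(x_3) = 0.352595, coefficient = 4
x_4 = 3.1250, f(x_4) = 0.016592, coefficient = 2
x_5 = 3.4688, f(x_5) = -0.321352, coefficient = 4
x_6 = 3.8125, f(x_6) = -0.621697, coefficient = 2
x_7 = 4.1562, f(x_7) = -0.849300, coefficient = 4
x_8 = 4.5000, f(x_8) = -0.977530, coefficient = 1

I ≈ (0.343750/3) × 0.284093 = 0.032552
Exact value: 0.032550
Error: 0.000003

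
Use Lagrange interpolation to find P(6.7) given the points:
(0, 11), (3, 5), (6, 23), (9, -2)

Lagrange interpolation formula:
P(x) = Σ yᵢ × Lᵢ(x)
where Lᵢ(x) = Π_{j≠i} (x - xⱼ)/(xᵢ - xⱼ)

L_0(6.7) = (6.7 - 3)/(0 - 3) × (6.7 - 6)/(0 - 6) × (6.7 - 9)/(0 - 9) = 0.036772
L_1(6.7) = (6.7 - 0)/(3 - 0) × (6.7 - 6)/(3 - 6) × (6.7 - 9)/(3 - 9) = -0.199759
L_2(6.7) = (6.7 - 0)/(6 - 0) × (6.7 - 3)/(6 - 3) × (6.7 - 9)/(6 - 9) = 1.055870
L_3(6.7) = (6.7 - 0)/(9 - 0) × (6.7 - 3)/(9 - 3) × (6.7 - 6)/(9 - 6) = 0.107117

P(6.7) = 11×L_0(6.7) + 5×L_1(6.7) + 23×L_2(6.7) + (-2)×L_3(6.7)
P(6.7) = 23.476475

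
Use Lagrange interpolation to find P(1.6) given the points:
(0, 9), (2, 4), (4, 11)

Lagrange interpolation formula:
P(x) = Σ yᵢ × Lᵢ(x)
where Lᵢ(x) = Π_{j≠i} (x - xⱼ)/(xᵢ - xⱼ)

L_0(1.6) = (1.6 - 2)/(0 - 2) × (1.6 - 4)/(0 - 4) = 0.120000
L_1(1.6) = (1.6 - 0)/(2 - 0) × (1.6 - 4)/(2 - 4) = 0.960000
L_2(1.6) = (1.6 - 0)/(4 - 0) × (1.6 - 2)/(4 - 2) = -0.080000

P(1.6) = 9×L_0(1.6) + 4×L_1(1.6) + 11×L_2(1.6)
P(1.6) = 4.040000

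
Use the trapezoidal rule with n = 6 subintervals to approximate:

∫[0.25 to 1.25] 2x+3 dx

f(x) = 2x+3
a = 0.25, b = 1.25, n = 6
h = (b - a)/n = 0.166667

Trapezoidal rule: (h/2)[f(x₀) + 2f(x₁) + 2f(x₂) + ... + f(xₙ)]

x_0 = 0.2500, f(x_0) = 3.500000, coefficient = 1
x_1 = 0.4167, f(x_1) = 3.833333, coefficient = 2
x_2 = 0.5833, f(x_2) = 4.166667, coefficient = 2
x_3 = 0.7500, f(x_3) = 4.500000, coefficient = 2
x_4 = 0.9167, f(x_4) = 4.833333, coefficient = 2
x_5 = 1.0833, f(x_5) = 5.166667, coefficient = 2
x_6 = 1.2500, f(x_6) = 5.500000, coefficient = 1

I ≈ (0.166667/2) × 54.000000 = 4.500000
Exact value: 4.500000
Error: 0.000000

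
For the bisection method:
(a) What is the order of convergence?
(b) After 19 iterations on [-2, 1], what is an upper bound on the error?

(a) Bisection has linear (order 1) convergence; the error is halved each step.

(b) Error bound = (b-a)/2^n = (1 - (-2))/2^{19}
    = 3/2^{19}

(a) 1 (linear); (b) error ≤ 5.72e-06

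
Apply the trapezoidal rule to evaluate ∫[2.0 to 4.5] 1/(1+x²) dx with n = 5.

f(x) = 1/(1+x²)
a = 2.0, b = 4.5, n = 5
h = (b - a)/n = 0.500000

Trapezoidal rule: (h/2)[f(x₀) + 2f(x₁) + 2f(x₂) + ... + f(xₙ)]

x_0 = 2.0000, f(x_0) = 0.200000, coefficient = 1
x_1 = 2.5000, f(x_1) = 0.137931, coefficient = 2
x_2 = 3.0000, f(x_2) = 0.100000, coefficient = 2
x_3 = 3.5000, f(x_3) = 0.075472, coefficient = 2
x_4 = 4.0000, f(x_4) = 0.058824, coefficient = 2
x_5 = 4.5000, f(x_5) = 0.047059, coefficient = 1

I ≈ (0.500000/2) × 0.991511 = 0.247878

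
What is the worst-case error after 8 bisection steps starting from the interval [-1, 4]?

Bisection error bound: |error| ≤ (b-a)/2^n
|error| ≤ (4 - (-1))/2^8 = 5/2^8
|error| ≤ 0.0195312500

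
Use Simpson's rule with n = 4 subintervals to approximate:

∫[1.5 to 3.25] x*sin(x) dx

f(x) = x*sin(x)
a = 1.5, b = 3.25, n = 4
h = (b - a)/n = 0.437500

Simpson's rule: (h/3)[f(x₀) + 4f(x₁) + 2f(x₂) + ... + f(xₙ)]

x_0 = 1.5000, f(x_0) = 1.496242, coefficient = 1
x_1 = 1.9375, f(x_1) = 1.808684, coefficient = 4
x_2 = 2.3750, f(x_2) = 1.647502, coefficient = 2
x_3 = 2.8125, f(x_3) = 0.908956, coefficient = 4
x_4 = 3.2500, f(x_4) = -0.351634, coefficient = 1

I ≈ (0.437500/3) × 15.310174 = 2.232734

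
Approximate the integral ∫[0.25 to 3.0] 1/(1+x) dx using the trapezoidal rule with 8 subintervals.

f(x) = 1/(1+x)
a = 0.25, b = 3.0, n = 8
h = (b - a)/n = 0.343750

Trapezoidal rule: (h/2)[f(x₀) + 2f(x₁) + 2f(x₂) + ... + f(xₙ)]

x_0 = 0.2500, f(x_0) = 0.800000, coefficient = 1
x_1 = 0.5938, f(x_1) = 0.627451, coefficient = 2
x_2 = 0.9375, f(x_2) = 0.516129, coefficient = 2
x_3 = 1.2812, f(x_3) = 0.438356, coefficient = 2
x_4 = 1.6250, f(x_4) = 0.380952, coefficient = 2
x_5 = 1.9688, f(x_5) = 0.336842, coefficient = 2
x_6 = 2.3125, f(x_6) = 0.301887, coefficient = 2
x_7 = 2.6562, f(x_7) = 0.273504, coefficient = 2
x_8 = 3.0000, f(x_8) = 0.250000, coefficient = 1

I ≈ (0.343750/2) × 6.800243 = 1.168792
Exact value: 1.163151
Error: 0.005641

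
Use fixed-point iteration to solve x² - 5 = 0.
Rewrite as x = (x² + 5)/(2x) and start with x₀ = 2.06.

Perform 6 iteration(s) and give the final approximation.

Equation: x² - 5 = 0
Fixed-point form: x = (x² + 5)/(2x)
x₀ = 2.06

x_1 = g(2.060000) = 2.243592
x_2 = g(2.243592) = 2.236081
x_3 = g(2.236081) = 2.236068
x_4 = g(2.236068) = 2.236068
x_5 = g(2.236068) = 2.236068
x_6 = g(2.236068) = 2.236068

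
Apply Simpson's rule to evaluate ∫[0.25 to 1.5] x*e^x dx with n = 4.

f(x) = x*e^x
a = 0.25, b = 1.5, n = 4
h = (b - a)/n = 0.312500

Simpson's rule: (h/3)[f(x₀) + 4f(x₁) + 2f(x₂) + ... + f(xₙ)]

x_0 = 0.2500, f(x_0) = 0.321006, coefficient = 1
x_1 = 0.5625, f(x_1) = 0.987218, coefficient = 4
x_2 = 0.8750, f(x_2) = 2.099016, coefficient = 2
x_3 = 1.1875, f(x_3) = 3.893663, coefficient = 4
x_4 = 1.5000, f(x_4) = 6.722534, coefficient = 1

I ≈ (0.312500/3) × 30.765095 = 3.204697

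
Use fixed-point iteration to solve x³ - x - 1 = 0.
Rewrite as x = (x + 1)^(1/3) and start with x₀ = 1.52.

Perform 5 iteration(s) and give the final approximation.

Equation: x³ - x - 1 = 0
Fixed-point form: x = (x + 1)^(1/3)
x₀ = 1.52

x_1 = g(1.520000) = 1.360818
x_2 = g(1.360818) = 1.331540
x_3 = g(1.331540) = 1.326013
x_4 = g(1.326013) = 1.324964
x_5 = g(1.324964) = 1.324765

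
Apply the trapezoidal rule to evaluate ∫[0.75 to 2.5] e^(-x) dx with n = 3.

f(x) = e^(-x)
a = 0.75, b = 2.5, n = 3
h = (b - a)/n = 0.583333

Trapezoidal rule: (h/2)[f(x₀) + 2f(x₁) + 2f(x₂) + ... + f(xₙ)]

x_0 = 0.7500, f(x_0) = 0.472367, coefficient = 1
x_1 = 1.3333, f(x_1) = 0.263597, coefficient = 2
x_2 = 1.9167, f(x_2) = 0.147096, coefficient = 2
x_3 = 2.5000, f(x_3) = 0.082085, coefficient = 1

I ≈ (0.583333/2) × 1.375839 = 0.401286
Exact value: 0.390282
Error: 0.011005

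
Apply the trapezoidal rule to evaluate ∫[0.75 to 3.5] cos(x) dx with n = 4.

f(x) = cos(x)
a = 0.75, b = 3.5, n = 4
h = (b - a)/n = 0.687500

Trapezoidal rule: (h/2)[f(x₀) + 2f(x₁) + 2f(x₂) + ... + f(xₙ)]

x_0 = 0.7500, f(x_0) = 0.731689, coefficient = 1
x_1 = 1.4375, f(x_1) = 0.132902, coefficient = 2
x_2 = 2.1250, f(x_2) = -0.526266, coefficient = 2
x_3 = 2.8125, f(x_3) = -0.946336, coefficient = 2
x_4 = 3.5000, f(x_4) = -0.936457, coefficient = 1

I ≈ (0.687500/2) × -2.884169 = -0.991433
Exact value: -1.032422
Error: 0.040989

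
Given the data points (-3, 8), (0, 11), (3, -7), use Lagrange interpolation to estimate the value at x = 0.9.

Lagrange interpolation formula:
P(x) = Σ yᵢ × Lᵢ(x)
where Lᵢ(x) = Π_{j≠i} (x - xⱼ)/(xᵢ - xⱼ)

L_0(0.9) = (0.9 - 0)/(-3 - 0) × (0.9 - 3)/(-3 - 3) = -0.105000
L_1(0.9) = (0.9 - (-3))/(0 - (-3)) × (0.9 - 3)/(0 - 3) = 0.910000
L_2(0.9) = (0.9 - (-3))/(3 - (-3)) × (0.9 - 0)/(3 - 0) = 0.195000

P(0.9) = 8×L_0(0.9) + 11×L_1(0.9) + (-7)×L_2(0.9)
P(0.9) = 7.805000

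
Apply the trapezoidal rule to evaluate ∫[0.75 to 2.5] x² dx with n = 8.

f(x) = x²
a = 0.75, b = 2.5, n = 8
h = (b - a)/n = 0.218750

Trapezoidal rule: (h/2)[f(x₀) + 2f(x₁) + 2f(x₂) + ... + f(xₙ)]

x_0 = 0.7500, f(x_0) = 0.562500, coefficient = 1
x_1 = 0.9688, f(x_1) = 0.938477, coefficient = 2
x_2 = 1.1875, f(x_2) = 1.410156, coefficient = 2
x_3 = 1.4062, f(x_3) = 1.977539, coefficient = 2
x_4 = 1.6250, f(x_4) = 2.640625, coefficient = 2
x_5 = 1.8438, f(x_5) = 3.399414, coefficient = 2
x_6 = 2.0625, f(x_6) = 4.253906, coefficient = 2
x_7 = 2.2812, f(x_7) = 5.204102, coefficient = 2
x_8 = 2.5000, f(x_8) = 6.250000, coefficient = 1

I ≈ (0.218750/2) × 46.460938 = 5.081665
Exact value: 5.067708
Error: 0.013957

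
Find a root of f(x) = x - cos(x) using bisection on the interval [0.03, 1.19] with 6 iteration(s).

f(x) = x - cos(x)
Initial interval: [0.03, 1.19]

Iteration 1:
  c_1 = (0.030000 + 1.190000)/2 = 0.610000
  f(c_1) = f(0.610000) = -0.209648
  f(a) × f(c) ≥ 0, new interval: [0.610000, 1.190000]
Iteration 2:
  c_2 = (0.610000 + 1.190000)/2 = 0.900000
  f(c_2) = f(0.900000) = 0.278390
  f(a) × f(c) < 0, new interval: [0.610000, 0.900000]
Iteration 3:
  c_3 = (0.610000 + 0.900000)/2 = 0.755000
  f(c_3) = f(0.755000) = 0.026728
  f(a) × f(c) < 0, new interval: [0.610000, 0.755000]
Iteration 4:
  c_4 = (0.610000 + 0.755000)/2 = 0.682500
  f(c_4) = f(0.682500) = -0.093498
  f(a) × f(c) ≥ 0, new interval: [0.682500, 0.755000]
Iteration 5:
  c_5 = (0.682500 + 0.755000)/2 = 0.718750
  f(c_5) = f(0.718750) = -0.033879
  f(a) × f(c) ≥ 0, new interval: [0.718750, 0.755000]
Iteration 6:
  c_6 = (0.718750 + 0.755000)/2 = 0.736875
  f(c_6) = f(0.736875) = -0.003697
  f(a) × f(c) ≥ 0, new interval: [0.736875, 0.755000]

After 6 iteration(s), the approximation is c_6 = 0.736875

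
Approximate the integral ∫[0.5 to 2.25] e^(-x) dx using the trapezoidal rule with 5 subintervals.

f(x) = e^(-x)
a = 0.5, b = 2.25, n = 5
h = (b - a)/n = 0.350000

Trapezoidal rule: (h/2)[f(x₀) + 2f(x₁) + 2f(x₂) + ... + f(xₙ)]

x_0 = 0.5000, f(x_0) = 0.606531, coefficient = 1
x_1 = 0.8500, f(x_1) = 0.427415, coefficient = 2
x_2 = 1.2000, f(x_2) = 0.301194, coefficient = 2
x_3 = 1.5500, f(x_3) = 0.212248, coefficient = 2
x_4 = 1.9000, f(x_4) = 0.149569, coefficient = 2
x_5 = 2.2500, f(x_5) = 0.105399, coefficient = 1

I ≈ (0.350000/2) × 2.892781 = 0.506237
Exact value: 0.501131
Error: 0.005105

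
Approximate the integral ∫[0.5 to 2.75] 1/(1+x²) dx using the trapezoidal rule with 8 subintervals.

f(x) = 1/(1+x²)
a = 0.5, b = 2.75, n = 8
h = (b - a)/n = 0.281250

Trapezoidal rule: (h/2)[f(x₀) + 2f(x₁) + 2f(x₂) + ... + f(xₙ)]

x_0 = 0.5000, f(x_0) = 0.800000, coefficient = 1
x_1 = 0.7812, f(x_1) = 0.620982, coefficient = 2
x_2 = 1.0625, f(x_2) = 0.469725, coefficient = 2
x_3 = 1.3438, f(x_3) = 0.356422, coefficient = 2
x_4 = 1.6250, f(x_4) = 0.274678, coefficient = 2
x_5 = 1.9062, f(x_5) = 0.215806, coefficient = 2
x_6 = 2.1875, f(x_6) = 0.172856, coefficient = 2
x_7 = 2.4688, f(x_7) = 0.140950, coefficient = 2
x_8 = 2.7500, f(x_8) = 0.116788, coefficient = 1

I ≈ (0.281250/2) × 5.419627 = 0.762135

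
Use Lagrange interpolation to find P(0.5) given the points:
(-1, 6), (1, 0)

Lagrange interpolation formula:
P(x) = Σ yᵢ × Lᵢ(x)
where Lᵢ(x) = Π_{j≠i} (x - xⱼ)/(xᵢ - xⱼ)

L_0(0.5) = (0.5 - 1)/(-1 - 1) = 0.250000
L_1(0.5) = (0.5 - (-1))/(1 - (-1)) = 0.750000

P(0.5) = 6×L_0(0.5) + 0×L_1(0.5)
P(0.5) = 1.500000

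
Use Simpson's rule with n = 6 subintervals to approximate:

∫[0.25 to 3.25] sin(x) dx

f(x) = sin(x)
a = 0.25, b = 3.25, n = 6
h = (b - a)/n = 0.500000

Simpson's rule: (h/3)[f(x₀) + 4f(x₁) + 2f(x₂) + ... + f(xₙ)]

x_0 = 0.2500, f(x_0) = 0.247404, coefficient = 1
x_1 = 0.7500, f(x_1) = 0.681639, coefficient = 4
x_2 = 1.2500, f(x_2) = 0.948985, coefficient = 2
x_3 = 1.7500, f(x_3) = 0.983986, coefficient = 4
x_4 = 2.2500, f(x_4) = 0.778073, coefficient = 2
x_5 = 2.7500, f(x_5) = 0.381661, coefficient = 4
x_6 = 3.2500, f(x_6) = -0.108195, coefficient = 1

I ≈ (0.500000/3) × 11.782467 = 1.963745
Exact value: 1.963042
Error: 0.000702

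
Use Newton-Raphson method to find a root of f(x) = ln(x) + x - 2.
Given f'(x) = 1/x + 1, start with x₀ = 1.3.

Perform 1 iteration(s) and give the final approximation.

f(x) = ln(x) + x - 2
f'(x) = 1/x + 1
x₀ = 1.3

Newton-Raphson formula: x_{n+1} = x_n - f(x_n)/f'(x_n)

Iteration 1:
  f(1.300000) = -0.437636
  f'(1.300000) = 1.769231
  x_1 = 1.300000 - (-0.437636)/1.769231 = 1.547359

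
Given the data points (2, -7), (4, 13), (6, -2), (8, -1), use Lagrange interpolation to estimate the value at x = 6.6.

Lagrange interpolation formula:
P(x) = Σ yᵢ × Lᵢ(x)
where Lᵢ(x) = Π_{j≠i} (x - xⱼ)/(xᵢ - xⱼ)

L_0(6.6) = (6.6 - 4)/(2 - 4) × (6.6 - 6)/(2 - 6) × (6.6 - 8)/(2 - 8) = 0.045500
L_1(6.6) = (6.6 - 2)/(4 - 2) × (6.6 - 6)/(4 - 6) × (6.6 - 8)/(4 - 8) = -0.241500
L_2(6.6) = (6.6 - 2)/(6 - 2) × (6.6 - 4)/(6 - 4) × (6.6 - 8)/(6 - 8) = 1.046500
L_3(6.6) = (6.6 - 2)/(8 - 2) × (6.6 - 4)/(8 - 4) × (6.6 - 6)/(8 - 6) = 0.149500

P(6.6) = (-7)×L_0(6.6) + 13×L_1(6.6) + (-2)×L_2(6.6) + (-1)×L_3(6.6)
P(6.6) = -5.700500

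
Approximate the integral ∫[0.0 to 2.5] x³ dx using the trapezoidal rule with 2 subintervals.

f(x) = x³
a = 0.0, b = 2.5, n = 2
h = (b - a)/n = 1.250000

Trapezoidal rule: (h/2)[f(x₀) + 2f(x₁) + 2f(x₂) + ... + f(xₙ)]

x_0 = 0.0000, f(x_0) = 0.000000, coefficient = 1
x_1 = 1.2500, f(x_1) = 1.953125, coefficient = 2
x_2 = 2.5000, f(x_2) = 15.625000, coefficient = 1

I ≈ (1.250000/2) × 19.531250 = 12.207031
Exact value: 9.765625
Error: 2.441406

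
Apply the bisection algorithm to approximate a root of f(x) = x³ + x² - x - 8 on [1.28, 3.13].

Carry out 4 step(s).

f(x) = x³ + x² - x - 8
Initial interval: [1.28, 3.13]

Iteration 1:
  c_1 = (1.280000 + 3.130000)/2 = 2.205000
  f(c_1) = f(2.205000) = 5.377790
  f(a) × f(c) < 0, new interval: [1.280000, 2.205000]
Iteration 2:
  c_2 = (1.280000 + 2.205000)/2 = 1.742500
  f(c_2) = f(1.742500) = -1.415430
  f(a) × f(c) ≥ 0, new interval: [1.742500, 2.205000]
Iteration 3:
  c_3 = (1.742500 + 2.205000)/2 = 1.973750
  f(c_3) = f(1.973750) = 1.611055
  f(a) × f(c) < 0, new interval: [1.742500, 1.973750]
Iteration 4:
  c_4 = (1.742500 + 1.973750)/2 = 1.858125
  f(c_4) = f(1.858125) = 0.009919
  f(a) × f(c) < 0, new interval: [1.742500, 1.858125]

After 4 iteration(s), the approximation is c_4 = 1.858125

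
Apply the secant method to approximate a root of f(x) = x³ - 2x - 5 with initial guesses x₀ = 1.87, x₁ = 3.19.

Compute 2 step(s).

f(x) = x³ - 2x - 5
x₀ = 1.87, x₁ = 3.19

Secant formula: x_{n+1} = x_n - f(x_n)(x_n - x_{n-1})/(f(x_n) - f(x_{n-1}))

Iteration 1:
  f(1.870000) = -2.200797
  f(3.190000) = 21.081759
  x_2 = 3.190000 - 21.081759×(3.190000 - 1.870000)/(21.081759 - (-2.200797))
       = 1.994774
Iteration 2:
  f(3.190000) = 21.081759
  f(1.994774) = -1.052099
  x_3 = 1.994774 - (-1.052099)×(1.994774 - 3.190000)/(-1.052099 - 21.081759)
       = 2.051587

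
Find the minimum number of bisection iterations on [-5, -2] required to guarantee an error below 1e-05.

We need (b-a)/2^n ≤ 1e-05
(-2 - (-5))/2^n ≤ 1e-05
3/2^n ≤ 1e-05
2^n ≥ 300000
n ≥ log₂(300000) = 18.19
n ≥ 19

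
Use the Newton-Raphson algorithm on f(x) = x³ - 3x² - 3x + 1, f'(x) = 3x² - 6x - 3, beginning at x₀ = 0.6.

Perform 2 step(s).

f(x) = x³ - 3x² - 3x + 1
f'(x) = 3x² - 6x - 3
x₀ = 0.6

Newton-Raphson formula: x_{n+1} = x_n - f(x_n)/f'(x_n)

Iteration 1:
  f(0.600000) = -1.664000
  f'(0.600000) = -5.520000
  x_1 = 0.600000 - (-1.664000)/(-5.520000) = 0.298551
Iteration 2:
  f(0.298551) = -0.136439
  f'(0.298551) = -4.523907
  x_2 = 0.298551 - (-0.136439)/(-4.523907) = 0.268391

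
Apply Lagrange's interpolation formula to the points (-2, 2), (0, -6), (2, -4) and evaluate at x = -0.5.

Lagrange interpolation formula:
P(x) = Σ yᵢ × Lᵢ(x)
where Lᵢ(x) = Π_{j≠i} (x - xⱼ)/(xᵢ - xⱼ)

L_0(-0.5) = (-0.5 - 0)/(-2 - 0) × (-0.5 - 2)/(-2 - 2) = 0.156250
L_1(-0.5) = (-0.5 - (-2))/(0 - (-2)) × (-0.5 - 2)/(0 - 2) = 0.937500
L_2(-0.5) = (-0.5 - (-2))/(2 - (-2)) × (-0.5 - 0)/(2 - 0) = -0.093750

P(-0.5) = 2×L_0(-0.5) + (-6)×L_1(-0.5) + (-4)×L_2(-0.5)
P(-0.5) = -4.937500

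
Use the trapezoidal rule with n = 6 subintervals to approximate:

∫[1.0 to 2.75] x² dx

f(x) = x²
a = 1.0, b = 2.75, n = 6
h = (b - a)/n = 0.291667

Trapezoidal rule: (h/2)[f(x₀) + 2f(x₁) + 2f(x₂) + ... + f(xₙ)]

x_0 = 1.0000, f(x_0) = 1.000000, coefficient = 1
x_1 = 1.2917, f(x_1) = 1.668403, coefficient = 2
x_2 = 1.5833, f(x_2) = 2.506944, coefficient = 2
x_3 = 1.8750, f(x_3) = 3.515625, coefficient = 2
x_4 = 2.1667, f(x_4) = 4.694444, coefficient = 2
x_5 = 2.4583, f(x_5) = 6.043403, coefficient = 2
x_6 = 2.7500, f(x_6) = 7.562500, coefficient = 1

I ≈ (0.291667/2) × 45.420139 = 6.623770
Exact value: 6.598958
Error: 0.024812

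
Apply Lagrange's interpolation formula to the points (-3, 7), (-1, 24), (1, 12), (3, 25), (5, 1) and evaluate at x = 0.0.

Lagrange interpolation formula:
P(x) = Σ yᵢ × Lᵢ(x)
where Lᵢ(x) = Π_{j≠i} (x - xⱼ)/(xᵢ - xⱼ)

L_0(0.0) = (0.0 - (-1))/(-3 - (-1)) × (0.0 - 1)/(-3 - 1) × (0.0 - 3)/(-3 - 3) × (0.0 - 5)/(-3 - 5) = -0.039062
L_1(0.0) = (0.0 - (-3))/(-1 - (-3)) × (0.0 - 1)/(-1 - 1) × (0.0 - 3)/(-1 - 3) × (0.0 - 5)/(-1 - 5) = 0.468750
L_2(0.0) = (0.0 - (-3))/(1 - (-3)) × (0.0 - (-1))/(1 - (-1)) × (0.0 - 3)/(1 - 3) × (0.0 - 5)/(1 - 5) = 0.703125
L_3(0.0) = (0.0 - (-3))/(3 - (-3)) × (0.0 - (-1))/(3 - (-1)) × (0.0 - 1)/(3 - 1) × (0.0 - 5)/(3 - 5) = -0.156250
L_4(0.0) = (0.0 - (-3))/(5 - (-3)) × (0.0 - (-1))/(5 - (-1)) × (0.0 - 1)/(5 - 1) × (0.0 - 3)/(5 - 3) = 0.023438

P(0.0) = 7×L_0(0.0) + 24×L_1(0.0) + 12×L_2(0.0) + 25×L_3(0.0) + 1×L_4(0.0)
P(0.0) = 15.531250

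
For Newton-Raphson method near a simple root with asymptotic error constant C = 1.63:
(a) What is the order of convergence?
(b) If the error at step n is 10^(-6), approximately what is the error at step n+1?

(a) Newton-Raphson has quadratic (order 2) convergence near simple roots.
    This means |e_{n+1}| ≈ C|e_n|².

(b) With |e_n| = 10^(-6) and C = 1.63:
    |e_{n+1}| ≈ 1.63 × (10^(-6))² = 1.63 × 10^(-12)

(a) 2 (quadratic); (b) |e_{n+1}| ≈ 1.630e-12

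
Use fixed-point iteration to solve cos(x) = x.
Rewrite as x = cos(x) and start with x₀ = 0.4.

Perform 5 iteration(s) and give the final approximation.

Equation: cos(x) = x
Fixed-point form: x = cos(x)
x₀ = 0.4

x_1 = g(0.400000) = 0.921061
x_2 = g(0.921061) = 0.604976
x_3 = g(0.604976) = 0.822516
x_4 = g(0.822516) = 0.680380
x_5 = g(0.680380) = 0.777334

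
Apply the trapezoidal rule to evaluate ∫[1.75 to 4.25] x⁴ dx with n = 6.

f(x) = x⁴
a = 1.75, b = 4.25, n = 6
h = (b - a)/n = 0.416667

Trapezoidal rule: (h/2)[f(x₀) + 2f(x₁) + 2f(x₂) + ... + f(xₙ)]

x_0 = 1.7500, f(x_0) = 9.378906, coefficient = 1
x_1 = 2.1667, f(x_1) = 22.037809, coefficient = 2
x_2 = 2.5833, f(x_2) = 44.537085, coefficient = 2
x_3 = 3.0000, f(x_3) = 81.000000, coefficient = 2
x_4 = 3.4167, f(x_4) = 136.273196, coefficient = 2
x_5 = 3.8333, f(x_5) = 215.926698, coefficient = 2
x_6 = 4.2500, f(x_6) = 326.253906, coefficient = 1

I ≈ (0.416667/2) × 1335.182388 = 278.162998
Exact value: 274.033203
Error: 4.129794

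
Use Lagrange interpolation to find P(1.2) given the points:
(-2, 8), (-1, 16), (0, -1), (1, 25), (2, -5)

Lagrange interpolation formula:
P(x) = Σ yᵢ × Lᵢ(x)
where Lᵢ(x) = Π_{j≠i} (x - xⱼ)/(xᵢ - xⱼ)

L_0(1.2) = (1.2 - (-1))/(-2 - (-1)) × (1.2 - 0)/(-2 - 0) × (1.2 - 1)/(-2 - 1) × (1.2 - 2)/(-2 - 2) = -0.017600
L_1(1.2) = (1.2 - (-2))/(-1 - (-2)) × (1.2 - 0)/(-1 - 0) × (1.2 - 1)/(-1 - 1) × (1.2 - 2)/(-1 - 2) = 0.102400
L_2(1.2) = (1.2 - (-2))/(0 - (-2)) × (1.2 - (-1))/(0 - (-1)) × (1.2 - 1)/(0 - 1) × (1.2 - 2)/(0 - 2) = -0.281600
L_3(1.2) = (1.2 - (-2))/(1 - (-2)) × (1.2 - (-1))/(1 - (-1)) × (1.2 - 0)/(1 - 0) × (1.2 - 2)/(1 - 2) = 1.126400
L_4(1.2) = (1.2 - (-2))/(2 - (-2)) × (1.2 - (-1))/(2 - (-1)) × (1.2 - 0)/(2 - 0) × (1.2 - 1)/(2 - 1) = 0.070400

P(1.2) = 8×L_0(1.2) + 16×L_1(1.2) + (-1)×L_2(1.2) + 25×L_3(1.2) + (-5)×L_4(1.2)
P(1.2) = 29.587200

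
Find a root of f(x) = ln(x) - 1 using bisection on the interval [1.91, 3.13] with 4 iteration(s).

f(x) = ln(x) - 1
Initial interval: [1.91, 3.13]

Iteration 1:
  c_1 = (1.910000 + 3.130000)/2 = 2.520000
  f(c_1) = f(2.520000) = -0.075741
  f(a) × f(c) ≥ 0, new interval: [2.520000, 3.130000]
Iteration 2:
  c_2 = (2.520000 + 3.130000)/2 = 2.825000
  f(c_2) = f(2.825000) = 0.038508
  f(a) × f(c) < 0, new interval: [2.520000, 2.825000]
Iteration 3:
  c_3 = (2.520000 + 2.825000)/2 = 2.672500
  f(c_3) = f(2.672500) = -0.016986
  f(a) × f(c) ≥ 0, new interval: [2.672500, 2.825000]
Iteration 4:
  c_4 = (2.672500 + 2.825000)/2 = 2.748750
  f(c_4) = f(2.748750) = 0.011146
  f(a) × f(c) < 0, new interval: [2.672500, 2.748750]

After 4 iteration(s), the approximation is c_4 = 2.748750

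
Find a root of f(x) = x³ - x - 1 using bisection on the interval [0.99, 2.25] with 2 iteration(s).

f(x) = x³ - x - 1
Initial interval: [0.99, 2.25]

Iteration 1:
  c_1 = (0.990000 + 2.250000)/2 = 1.620000
  f(c_1) = f(1.620000) = 1.631528
  f(a) × f(c) < 0, new interval: [0.990000, 1.620000]
Iteration 2:
  c_2 = (0.990000 + 1.620000)/2 = 1.305000
  f(c_2) = f(1.305000) = -0.082552
  f(a) × f(c) ≥ 0, new interval: [1.305000, 1.620000]

After 2 iteration(s), the approximation is c_2 = 1.305000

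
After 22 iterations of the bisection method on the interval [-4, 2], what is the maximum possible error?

Bisection error bound: |error| ≤ (b-a)/2^n
|error| ≤ (2 - (-4))/2^22 = 6/2^22
|error| ≤ 0.0000014305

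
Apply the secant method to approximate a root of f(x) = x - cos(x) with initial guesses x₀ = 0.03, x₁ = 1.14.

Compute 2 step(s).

f(x) = x - cos(x)
x₀ = 0.03, x₁ = 1.14

Secant formula: x_{n+1} = x_n - f(x_n)(x_n - x_{n-1})/(f(x_n) - f(x_{n-1}))

Iteration 1:
  f(0.030000) = -0.969550
  f(1.140000) = 0.722405
  x_2 = 1.140000 - 0.722405×(1.140000 - 0.030000)/(0.722405 - (-0.969550))
       = 0.666069
Iteration 2:
  f(1.140000) = 0.722405
  f(0.666069) = -0.120188
  x_3 = 0.666069 - (-0.120188)×(0.666069 - 1.140000)/(-0.120188 - 0.722405)
       = 0.733671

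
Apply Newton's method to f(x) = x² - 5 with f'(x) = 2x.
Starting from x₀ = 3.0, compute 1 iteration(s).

f(x) = x² - 5
f'(x) = 2x
x₀ = 3.0

Newton-Raphson formula: x_{n+1} = x_n - f(x_n)/f'(x_n)

Iteration 1:
  f(3.000000) = 4.000000
  f'(3.000000) = 6.000000
  x_1 = 3.000000 - 4.000000/6.000000 = 2.333333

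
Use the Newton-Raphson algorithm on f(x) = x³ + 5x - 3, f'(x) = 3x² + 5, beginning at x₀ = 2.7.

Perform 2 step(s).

f(x) = x³ + 5x - 3
f'(x) = 3x² + 5
x₀ = 2.7

Newton-Raphson formula: x_{n+1} = x_n - f(x_n)/f'(x_n)

Iteration 1:
  f(2.700000) = 30.183000
  f'(2.700000) = 26.870000
  x_1 = 2.700000 - 30.183000/26.870000 = 1.576703
Iteration 2:
  f(1.576703) = 8.803182
  f'(1.576703) = 12.457974
  x_2 = 1.576703 - 8.803182/12.457974 = 0.870072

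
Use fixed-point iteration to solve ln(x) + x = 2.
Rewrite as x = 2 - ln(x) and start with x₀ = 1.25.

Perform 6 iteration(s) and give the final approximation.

Equation: ln(x) + x = 2
Fixed-point form: x = 2 - ln(x)
x₀ = 1.25

x_1 = g(1.250000) = 1.776856
x_2 = g(1.776856) = 1.425154
x_3 = g(1.425154) = 1.645720
x_4 = g(1.645720) = 1.501822
x_5 = g(1.501822) = 1.593321
x_6 = g(1.593321) = 1.534180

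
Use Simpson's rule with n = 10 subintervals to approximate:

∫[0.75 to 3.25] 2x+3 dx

f(x) = 2x+3
a = 0.75, b = 3.25, n = 10
h = (b - a)/n = 0.250000

Simpson's rule: (h/3)[f(x₀) + 4f(x₁) + 2f(x₂) + ... + f(xₙ)]

x_0 = 0.7500, f(x_0) = 4.500000, coefficient = 1
x_1 = 1.0000, f(x_1) = 5.000000, coefficient = 4
x_2 = 1.2500, f(x_2) = 5.500000, coefficient = 2
x_3 = 1.5000, f(x_3) = 6.000000, coefficient = 4
x_4 = 1.7500, f(x_4) = 6.500000, coefficient = 2
x_5 = 2.0000, f(x_5) = 7.000000, coefficient = 4
x_6 = 2.2500, f(x_6) = 7.500000, coefficient = 2
x_7 = 2.5000, f(x_7) = 8.000000, coefficient = 4
x_8 = 2.7500, f(x_8) = 8.500000, coefficient = 2
x_9 = 3.0000, f(x_9) = 9.000000, coefficient = 4
x_10 = 3.2500, f(x_10) = 9.500000, coefficient = 1

I ≈ (0.250000/3) × 210.000000 = 17.500000
Exact value: 17.500000
Error: 0.000000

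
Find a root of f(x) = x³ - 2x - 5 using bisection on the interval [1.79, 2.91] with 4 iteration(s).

f(x) = x³ - 2x - 5
Initial interval: [1.79, 2.91]

Iteration 1:
  c_1 = (1.790000 + 2.910000)/2 = 2.350000
  f(c_1) = f(2.350000) = 3.277875
  f(a) × f(c) < 0, new interval: [1.790000, 2.350000]
Iteration 2:
  c_2 = (1.790000 + 2.350000)/2 = 2.070000
  f(c_2) = f(2.070000) = -0.270257
  f(a) × f(c) ≥ 0, new interval: [2.070000, 2.350000]
Iteration 3:
  c_3 = (2.070000 + 2.350000)/2 = 2.210000
  f(c_3) = f(2.210000) = 1.373861
  f(a) × f(c) < 0, new interval: [2.070000, 2.210000]
Iteration 4:
  c_4 = (2.070000 + 2.210000)/2 = 2.140000
  f(c_4) = f(2.140000) = 0.520344
  f(a) × f(c) < 0, new interval: [2.070000, 2.140000]

After 4 iteration(s), the approximation is c_4 = 2.140000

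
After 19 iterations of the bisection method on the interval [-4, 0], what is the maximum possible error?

Bisection error bound: |error| ≤ (b-a)/2^n
|error| ≤ (0 - (-4))/2^19 = 4/2^19
|error| ≤ 0.0000076294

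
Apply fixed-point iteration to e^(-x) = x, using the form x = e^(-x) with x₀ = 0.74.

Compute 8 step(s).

Equation: e^(-x) = x
Fixed-point form: x = e^(-x)
x₀ = 0.74

x_1 = g(0.740000) = 0.477114
x_2 = g(0.477114) = 0.620572
x_3 = g(0.620572) = 0.537637
x_4 = g(0.537637) = 0.584127
x_5 = g(0.584127) = 0.557592
x_6 = g(0.557592) = 0.572586
x_7 = g(0.572586) = 0.564065
x_8 = g(0.564065) = 0.568892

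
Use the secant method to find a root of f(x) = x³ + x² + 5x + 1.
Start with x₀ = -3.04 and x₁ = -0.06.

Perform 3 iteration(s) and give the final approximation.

f(x) = x³ + x² + 5x + 1
x₀ = -3.04, x₁ = -0.06

Secant formula: x_{n+1} = x_n - f(x_n)(x_n - x_{n-1})/(f(x_n) - f(x_{n-1}))

Iteration 1:
  f(-3.040000) = -33.052864
  f(-0.060000) = 0.703384
  x_2 = -0.060000 - 0.703384×(-0.060000 - (-3.040000))/(0.703384 - (-33.052864))
       = -0.122095
Iteration 2:
  f(-0.060000) = 0.703384
  f(-0.122095) = 0.402614
  x_3 = -0.122095 - 0.402614×(-0.122095 - (-0.060000))/(0.402614 - 0.703384)
       = -0.205215
Iteration 3:
  f(-0.122095) = 0.402614
  f(-0.205215) = 0.007395
  x_4 = -0.205215 - 0.007395×(-0.205215 - (-0.122095))/(0.007395 - 0.402614)
       = -0.206770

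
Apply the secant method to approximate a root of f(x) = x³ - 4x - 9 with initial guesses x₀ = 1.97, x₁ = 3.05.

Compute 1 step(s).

f(x) = x³ - 4x - 9
x₀ = 1.97, x₁ = 3.05

Secant formula: x_{n+1} = x_n - f(x_n)(x_n - x_{n-1})/(f(x_n) - f(x_{n-1}))

Iteration 1:
  f(1.970000) = -9.234627
  f(3.050000) = 7.172625
  x_2 = 3.050000 - 7.172625×(3.050000 - 1.970000)/(7.172625 - (-9.234627))
       = 2.577865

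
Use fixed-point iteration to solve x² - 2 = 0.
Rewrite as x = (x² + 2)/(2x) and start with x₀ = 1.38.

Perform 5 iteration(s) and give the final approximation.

Equation: x² - 2 = 0
Fixed-point form: x = (x² + 2)/(2x)
x₀ = 1.38

x_1 = g(1.380000) = 1.414638
x_2 = g(1.414638) = 1.414214
x_3 = g(1.414214) = 1.414214
x_4 = g(1.414214) = 1.414214
x_5 = g(1.414214) = 1.414214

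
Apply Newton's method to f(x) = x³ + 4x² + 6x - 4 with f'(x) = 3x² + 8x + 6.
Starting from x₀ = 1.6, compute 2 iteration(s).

f(x) = x³ + 4x² + 6x - 4
f'(x) = 3x² + 8x + 6
x₀ = 1.6

Newton-Raphson formula: x_{n+1} = x_n - f(x_n)/f'(x_n)

Iteration 1:
  f(1.600000) = 19.936000
  f'(1.600000) = 26.480000
  x_1 = 1.600000 - 19.936000/26.480000 = 0.847130
Iteration 2:
  f(0.847130) = 4.561221
  f'(0.847130) = 14.929927
  x_2 = 0.847130 - 4.561221/14.929927 = 0.541621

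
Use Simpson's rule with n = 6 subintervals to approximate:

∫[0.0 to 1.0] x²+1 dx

f(x) = x²+1
a = 0.0, b = 1.0, n = 6
h = (b - a)/n = 0.166667

Simpson's rule: (h/3)[f(x₀) + 4f(x₁) + 2f(x₂) + ... + f(xₙ)]

x_0 = 0.0000, f(x_0) = 1.000000, coefficient = 1
x_1 = 0.1667, f(x_1) = 1.027778, coefficient = 4
x_2 = 0.3333, f(x_2) = 1.111111, coefficient = 2
x_3 = 0.5000, f(x_3) = 1.250000, coefficient = 4
x_4 = 0.6667, f(x_4) = 1.444444, coefficient = 2
x_5 = 0.8333, f(x_5) = 1.694444, coefficient = 4
x_6 = 1.0000, f(x_6) = 2.000000, coefficient = 1

I ≈ (0.166667/3) × 24.000000 = 1.333333
Exact value: 1.333333
Error: 0.000000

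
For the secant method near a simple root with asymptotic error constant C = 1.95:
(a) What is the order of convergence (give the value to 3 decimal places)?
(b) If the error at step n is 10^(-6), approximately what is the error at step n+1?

(a) Secant method has superlinear convergence with order φ = (1+√5)/2 ≈ 1.618.
    This means |e_{n+1}| ≈ C|e_n|^1.618.

(b) With |e_n| = 10^(-6) and C = 1.95:
    |e_{n+1}| ≈ 1.95 × (10^(-6))^1.618 = 1.95 × 10^(-9.71)

(a) ≈ 1.618 (golden ratio); (b) |e_{n+1}| ≈ 3.818e-10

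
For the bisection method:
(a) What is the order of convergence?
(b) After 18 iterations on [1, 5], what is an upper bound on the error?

(a) Bisection has linear (order 1) convergence; the error is halved each step.

(b) Error bound = (b-a)/2^n = (5 - 1)/2^{18}
    = 4/2^{18}

(a) 1 (linear); (b) error ≤ 1.53e-05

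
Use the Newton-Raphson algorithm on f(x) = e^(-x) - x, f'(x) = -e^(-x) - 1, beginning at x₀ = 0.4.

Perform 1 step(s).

f(x) = e^(-x) - x
f'(x) = -e^(-x) - 1
x₀ = 0.4

Newton-Raphson formula: x_{n+1} = x_n - f(x_n)/f'(x_n)

Iteration 1:
  f(0.400000) = 0.270320
  f'(0.400000) = -1.670320
  x_1 = 0.400000 - 0.270320/(-1.670320) = 0.561837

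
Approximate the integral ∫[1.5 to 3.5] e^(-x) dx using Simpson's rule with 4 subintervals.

f(x) = e^(-x)
a = 1.5, b = 3.5, n = 4
h = (b - a)/n = 0.500000

Simpson's rule: (h/3)[f(x₀) + 4f(x₁) + 2f(x₂) + ... + f(xₙ)]

x_0 = 1.5000, f(x_0) = 0.223130, coefficient = 1
x_1 = 2.0000, f(x_1) = 0.135335, coefficient = 4
x_2 = 2.5000, f(x_2) = 0.082085, coefficient = 2
x_3 = 3.0000, f(x_3) = 0.049787, coefficient = 4
x_4 = 3.5000, f(x_4) = 0.030197, coefficient = 1

I ≈ (0.500000/3) × 1.157987 = 0.192998
Exact value: 0.192933
Error: 0.000065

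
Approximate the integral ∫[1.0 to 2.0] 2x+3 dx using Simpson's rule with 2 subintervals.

f(x) = 2x+3
a = 1.0, b = 2.0, n = 2
h = (b - a)/n = 0.500000

Simpson's rule: (h/3)[f(x₀) + 4f(x₁) + 2f(x₂) + ... + f(xₙ)]

x_0 = 1.0000, f(x_0) = 5.000000, coefficient = 1
x_1 = 1.5000, f(x_1) = 6.000000, coefficient = 4
x_2 = 2.0000, f(x_2) = 7.000000, coefficient = 1

I ≈ (0.500000/3) × 36.000000 = 6.000000
Exact value: 6.000000
Error: 0.000000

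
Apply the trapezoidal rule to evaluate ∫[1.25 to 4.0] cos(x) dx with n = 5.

f(x) = cos(x)
a = 1.25, b = 4.0, n = 5
h = (b - a)/n = 0.550000

Trapezoidal rule: (h/2)[f(x₀) + 2f(x₁) + 2f(x₂) + ... + f(xₙ)]

x_0 = 1.2500, f(x_0) = 0.315322, coefficient = 1
x_1 = 1.8000, f(x_1) = -0.227202, coefficient = 2
x_2 = 2.3500, f(x_2) = -0.702713, coefficient = 2
x_3 = 2.9000, f(x_3) = -0.970958, coefficient = 2
x_4 = 3.4500, f(x_4) = -0.952818, coefficient = 2
x_5 = 4.0000, f(x_5) = -0.653644, coefficient = 1

I ≈ (0.550000/2) × -6.045704 = -1.662569
Exact value: -1.705787
Error: 0.043218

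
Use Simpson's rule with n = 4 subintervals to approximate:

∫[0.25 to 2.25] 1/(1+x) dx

f(x) = 1/(1+x)
a = 0.25, b = 2.25, n = 4
h = (b - a)/n = 0.500000

Simpson's rule: (h/3)[f(x₀) + 4f(x₁) + 2f(x₂) + ... + f(xₙ)]

x_0 = 0.2500, f(x_0) = 0.800000, coefficient = 1
x_1 = 0.7500, f(x_1) = 0.571429, coefficient = 4
x_2 = 1.2500, f(x_2) = 0.444444, coefficient = 2
x_3 = 1.7500, f(x_3) = 0.363636, coefficient = 4
x_4 = 2.2500, f(x_4) = 0.307692, coefficient = 1

I ≈ (0.500000/3) × 5.736841 = 0.956140
Exact value: 0.955511
Error: 0.000629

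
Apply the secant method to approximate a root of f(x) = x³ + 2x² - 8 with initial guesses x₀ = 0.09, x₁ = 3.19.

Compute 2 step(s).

f(x) = x³ + 2x² - 8
x₀ = 0.09, x₁ = 3.19

Secant formula: x_{n+1} = x_n - f(x_n)(x_n - x_{n-1})/(f(x_n) - f(x_{n-1}))

Iteration 1:
  f(0.090000) = -7.983071
  f(3.190000) = 44.813959
  x_2 = 3.190000 - 44.813959×(3.190000 - 0.090000)/(44.813959 - (-7.983071))
       = 0.558729
Iteration 2:
  f(3.190000) = 44.813959
  f(0.558729) = -7.201220
  x_3 = 0.558729 - (-7.201220)×(0.558729 - 3.190000)/(-7.201220 - 44.813959)
       = 0.923015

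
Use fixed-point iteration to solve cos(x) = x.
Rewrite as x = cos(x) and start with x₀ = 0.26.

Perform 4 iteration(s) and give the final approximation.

Equation: cos(x) = x
Fixed-point form: x = cos(x)
x₀ = 0.26

x_1 = g(0.260000) = 0.966390
x_2 = g(0.966390) = 0.568274
x_3 = g(0.568274) = 0.842831
x_4 = g(0.842831) = 0.665352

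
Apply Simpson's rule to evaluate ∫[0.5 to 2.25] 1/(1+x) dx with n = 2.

f(x) = 1/(1+x)
a = 0.5, b = 2.25, n = 2
h = (b - a)/n = 0.875000

Simpson's rule: (h/3)[f(x₀) + 4f(x₁) + 2f(x₂) + ... + f(xₙ)]

x_0 = 0.5000, f(x_0) = 0.666667, coefficient = 1
x_1 = 1.3750, f(x_1) = 0.421053, coefficient = 4
x_2 = 2.2500, f(x_2) = 0.307692, coefficient = 1

I ≈ (0.875000/3) × 2.658570 = 0.775416
Exact value: 0.773190
Error: 0.002226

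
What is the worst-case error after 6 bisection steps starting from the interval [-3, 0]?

Bisection error bound: |error| ≤ (b-a)/2^n
|error| ≤ (0 - (-3))/2^6 = 3/2^6
|error| ≤ 0.0468750000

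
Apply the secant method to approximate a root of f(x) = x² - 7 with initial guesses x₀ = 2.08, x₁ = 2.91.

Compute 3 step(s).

f(x) = x² - 7
x₀ = 2.08, x₁ = 2.91

Secant formula: x_{n+1} = x_n - f(x_n)(x_n - x_{n-1})/(f(x_n) - f(x_{n-1}))

Iteration 1:
  f(2.080000) = -2.673600
  f(2.910000) = 1.468100
  x_2 = 2.910000 - 1.468100×(2.910000 - 2.080000)/(1.468100 - (-2.673600))
       = 2.615792
Iteration 2:
  f(2.910000) = 1.468100
  f(2.615792) = -0.157634
  x_3 = 2.615792 - (-0.157634)×(2.615792 - 2.910000)/(-0.157634 - 1.468100)
       = 2.644319
Iteration 3:
  f(2.615792) = -0.157634
  f(2.644319) = -0.007579
  x_4 = 2.644319 - (-0.007579)×(2.644319 - 2.615792)/(-0.007579 - (-0.157634))
       = 2.645759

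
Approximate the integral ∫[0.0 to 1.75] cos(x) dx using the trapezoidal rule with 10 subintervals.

f(x) = cos(x)
a = 0.0, b = 1.75, n = 10
h = (b - a)/n = 0.175000

Trapezoidal rule: (h/2)[f(x₀) + 2f(x₁) + 2f(x₂) + ... + f(xₙ)]

x_0 = 0.0000, f(x_0) = 1.000000, coefficient = 1
x_1 = 0.1750, f(x_1) = 0.984727, coefficient = 2
x_2 = 0.3500, f(x_2) = 0.939373, coefficient = 2
x_3 = 0.5250, f(x_3) = 0.865324, coefficient = 2
x_4 = 0.7000, f(x_4) = 0.764842, coefficient = 2
x_5 = 0.8750, f(x_5) = 0.640997, coefficient = 2
x_6 = 1.0500, f(x_6) = 0.497571, coefficient = 2
x_7 = 1.2250, f(x_7) = 0.338946, coefficient = 2
x_8 = 1.4000, f(x_8) = 0.169967, coefficient = 2
x_9 = 1.5750, f(x_9) = -0.004204, coefficient = 2
x_10 = 1.7500, f(x_10) = -0.178246, coefficient = 1

I ≈ (0.175000/2) × 11.216839 = 0.981473
Exact value: 0.983986
Error: 0.002512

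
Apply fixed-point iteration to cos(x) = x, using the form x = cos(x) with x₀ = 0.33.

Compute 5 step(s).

Equation: cos(x) = x
Fixed-point form: x = cos(x)
x₀ = 0.33

x_1 = g(0.330000) = 0.946042
x_2 = g(0.946042) = 0.584898
x_3 = g(0.584898) = 0.833769
x_4 = g(0.833769) = 0.672090
x_5 = g(0.672090) = 0.782522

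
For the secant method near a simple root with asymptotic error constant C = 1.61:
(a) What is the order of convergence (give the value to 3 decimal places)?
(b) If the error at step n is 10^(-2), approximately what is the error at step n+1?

(a) Secant method has superlinear convergence with order φ = (1+√5)/2 ≈ 1.618.
    This means |e_{n+1}| ≈ C|e_n|^1.618.

(b) With |e_n| = 10^(-2) and C = 1.61:
    |e_{n+1}| ≈ 1.61 × (10^(-2))^1.618 = 1.61 × 10^(-3.24)

(a) ≈ 1.618 (golden ratio); (b) |e_{n+1}| ≈ 9.349e-04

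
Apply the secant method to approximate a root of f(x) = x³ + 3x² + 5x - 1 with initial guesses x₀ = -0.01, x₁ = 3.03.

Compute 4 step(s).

f(x) = x³ + 3x² + 5x - 1
x₀ = -0.01, x₁ = 3.03

Secant formula: x_{n+1} = x_n - f(x_n)(x_n - x_{n-1})/(f(x_n) - f(x_{n-1}))

Iteration 1:
  f(-0.010000) = -1.049701
  f(3.030000) = 69.510827
  x_2 = 3.030000 - 69.510827×(3.030000 - (-0.010000))/(69.510827 - (-1.049701))
       = 0.035225
Iteration 2:
  f(3.030000) = 69.510827
  f(0.035225) = -0.820110
  x_3 = 0.035225 - (-0.820110)×(0.035225 - 3.030000)/(-0.820110 - 69.510827)
       = 0.070146
Iteration 3:
  f(0.035225) = -0.820110
  f(0.070146) = -0.634163
  x_4 = 0.070146 - (-0.634163)×(0.070146 - 0.035225)/(-0.634163 - (-0.820110))
       = 0.189243
Iteration 4:
  f(0.070146) = -0.634163
  f(0.189243) = 0.060434
  x_5 = 0.189243 - 0.060434×(0.189243 - 0.070146)/(0.060434 - (-0.634163))
       = 0.178881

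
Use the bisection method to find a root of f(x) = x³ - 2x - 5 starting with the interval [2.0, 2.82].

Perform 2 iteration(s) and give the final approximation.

f(x) = x³ - 2x - 5
Initial interval: [2.0, 2.82]

Iteration 1:
  c_1 = (2.000000 + 2.820000)/2 = 2.410000
  f(c_1) = f(2.410000) = 4.177521
  f(a) × f(c) < 0, new interval: [2.000000, 2.410000]
Iteration 2:
  c_2 = (2.000000 + 2.410000)/2 = 2.205000
  f(c_2) = f(2.205000) = 1.310765
  f(a) × f(c) < 0, new interval: [2.000000, 2.205000]

After 2 iteration(s), the approximation is c_2 = 2.205000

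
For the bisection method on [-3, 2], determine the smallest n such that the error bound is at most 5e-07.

We need (b-a)/2^n ≤ 5e-07
(2 - (-3))/2^n ≤ 5e-07
5/2^n ≤ 5e-07
2^n ≥ 10000000
n ≥ log₂(10000000) = 23.25
n ≥ 24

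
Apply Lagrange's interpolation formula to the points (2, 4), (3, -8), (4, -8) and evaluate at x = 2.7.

Lagrange interpolation formula:
P(x) = Σ yᵢ × Lᵢ(x)
where Lᵢ(x) = Π_{j≠i} (x - xⱼ)/(xᵢ - xⱼ)

L_0(2.7) = (2.7 - 3)/(2 - 3) × (2.7 - 4)/(2 - 4) = 0.195000
L_1(2.7) = (2.7 - 2)/(3 - 2) × (2.7 - 4)/(3 - 4) = 0.910000
L_2(2.7) = (2.7 - 2)/(4 - 2) × (2.7 - 3)/(4 - 3) = -0.105000

P(2.7) = 4×L_0(2.7) + (-8)×L_1(2.7) + (-8)×L_2(2.7)
P(2.7) = -5.660000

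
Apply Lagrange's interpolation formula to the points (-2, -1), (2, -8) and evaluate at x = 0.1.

Lagrange interpolation formula:
P(x) = Σ yᵢ × Lᵢ(x)
where Lᵢ(x) = Π_{j≠i} (x - xⱼ)/(xᵢ - xⱼ)

L_0(0.1) = (0.1 - 2)/(-2 - 2) = 0.475000
L_1(0.1) = (0.1 - (-2))/(2 - (-2)) = 0.525000

P(0.1) = (-1)×L_0(0.1) + (-8)×L_1(0.1)
P(0.1) = -4.675000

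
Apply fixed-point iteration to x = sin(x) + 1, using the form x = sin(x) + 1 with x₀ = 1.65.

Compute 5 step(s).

Equation: x = sin(x) + 1
Fixed-point form: x = sin(x) + 1
x₀ = 1.65

x_1 = g(1.650000) = 1.996865
x_2 = g(1.996865) = 1.910598
x_3 = g(1.910598) = 1.942821
x_4 = g(1.942821) = 1.931593
x_5 = g(1.931593) = 1.935616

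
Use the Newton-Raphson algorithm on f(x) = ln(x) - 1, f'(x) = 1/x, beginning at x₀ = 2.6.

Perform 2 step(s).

f(x) = ln(x) - 1
f'(x) = 1/x
x₀ = 2.6

Newton-Raphson formula: x_{n+1} = x_n - f(x_n)/f'(x_n)

Iteration 1:
  f(2.600000) = -0.044489
  f'(2.600000) = 0.384615
  x_1 = 2.600000 - (-0.044489)/0.384615 = 2.715670
Iteration 2:
  f(2.715670) = -0.000961
  f'(2.715670) = 0.368233
  x_2 = 2.715670 - (-0.000961)/0.368233 = 2.718281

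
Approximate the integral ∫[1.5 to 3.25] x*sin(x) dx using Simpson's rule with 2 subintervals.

f(x) = x*sin(x)
a = 1.5, b = 3.25, n = 2
h = (b - a)/n = 0.875000

Simpson's rule: (h/3)[f(x₀) + 4f(x₁) + 2f(x₂) + ... + f(xₙ)]

x_0 = 1.5000, f(x_0) = 1.496242, coefficient = 1
x_1 = 2.3750, f(x_1) = 1.647502, coefficient = 4
x_2 = 3.2500, f(x_2) = -0.351634, coefficient = 1

I ≈ (0.875000/3) × 7.734616 = 2.255930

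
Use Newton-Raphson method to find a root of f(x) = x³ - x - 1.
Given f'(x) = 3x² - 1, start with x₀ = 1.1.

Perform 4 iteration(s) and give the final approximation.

f(x) = x³ - x - 1
f'(x) = 3x² - 1
x₀ = 1.1

Newton-Raphson formula: x_{n+1} = x_n - f(x_n)/f'(x_n)

Iteration 1:
  f(1.100000) = -0.769000
  f'(1.100000) = 2.630000
  x_1 = 1.100000 - (-0.769000)/2.630000 = 1.392395
Iteration 2:
  f(1.392395) = 0.307132
  f'(1.392395) = 4.816295
  x_2 = 1.392395 - 0.307132/4.816295 = 1.328626
Iteration 3:
  f(1.328626) = 0.016727
  f'(1.328626) = 4.295742
  x_3 = 1.328626 - 0.016727/4.295742 = 1.324732
Iteration 4:
  f(1.324732) = 0.000060
  f'(1.324732) = 4.264746
  x_4 = 1.324732 - 0.000060/4.264746 = 1.324718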